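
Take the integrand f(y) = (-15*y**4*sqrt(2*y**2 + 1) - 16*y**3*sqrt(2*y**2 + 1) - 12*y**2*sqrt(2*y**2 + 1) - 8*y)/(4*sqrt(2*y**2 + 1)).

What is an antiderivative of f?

An antiderivative is F(y) = (-3*y**5 - 4*y**4 - 4*y**3 - 4*sqrt(2*y**2 + 1))/4.

Whatever form F(y) takes, F'(y) = f(y) is non-negotiable.
Check: d/dy[(-3*y**5 - 4*y**4 - 4*y**3 - 4*sqrt(2*y**2 + 1))/4] = (-15*y**4*sqrt(2*y**2 + 1) - 16*y**3*sqrt(2*y**2 + 1) - 12*y**2*sqrt(2*y**2 + 1) - 8*y)/(4*sqrt(2*y**2 + 1)) = f(y).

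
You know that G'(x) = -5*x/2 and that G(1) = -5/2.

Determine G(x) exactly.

A first test for any G(x): its x-derivative must equal the given G'(x).
A general antiderivative is -5*x**2/4 - 5/4 + C.
The condition gives C = -5/2 - (-5/2) = 0.
So G(x) = -5*x**2/4 - 5/4.
Check: d/dx[-5*x**2/4 - 5/4] = -5*x/2 = G'(x).

G(x) = -5*x**2/4 - 5/4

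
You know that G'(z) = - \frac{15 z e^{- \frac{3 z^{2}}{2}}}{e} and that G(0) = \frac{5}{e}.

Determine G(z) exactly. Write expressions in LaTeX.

G(z) = \frac{5 e^{- \frac{3 z^{2}}{2}}}{e}

G'(z) matches the chain-rule pattern g'(h)*h' with inner function h(z) = - \frac{3 z^{2}}{2} - 1; substituting u = h(z) collapses the integral.
A general antiderivative is 5 e^{- \frac{3 z^{2}}{2} - 1} + C.
The condition gives C = \frac{5}{e} - (\frac{5}{e}) = 0.
So G(z) = \frac{5 e^{- \frac{3 z^{2}}{2}}}{e}.
Check: d/dz[\frac{5 e^{- \frac{3 z^{2}}{2}}}{e}] = - \frac{15 z e^{- \frac{3 z^{2}}{2}}}{e} = G'(z).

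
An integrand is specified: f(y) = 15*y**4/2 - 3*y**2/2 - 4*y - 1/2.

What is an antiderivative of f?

The integrand splits into summands that can be handled one at a time.
Check: d/dy[3*y**5/2 - y**3/2 - 2*y**2 - y/2] = 15*y**4/2 - 3*y**2/2 - 4*y - 1/2 = f(y).

An antiderivative is F(y) = 3*y**5/2 - y**3/2 - 2*y**2 - y/2.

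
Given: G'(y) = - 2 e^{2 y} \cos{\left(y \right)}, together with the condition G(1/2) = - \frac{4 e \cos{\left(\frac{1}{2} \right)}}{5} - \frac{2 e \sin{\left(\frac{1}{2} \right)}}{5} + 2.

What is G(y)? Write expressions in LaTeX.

For G(y) to be correct, d/dy[G] must agree with the stated G'(y) identically.
A general antiderivative is - \frac{2 e^{2 y} \sin{\left(y \right)}}{5} - \frac{4 e^{2 y} \cos{\left(y \right)}}{5} + C.
The condition gives C = - \frac{4 e \cos{\left(\frac{1}{2} \right)}}{5} - \frac{2 e \sin{\left(\frac{1}{2} \right)}}{5} + 2 - (- \frac{4 e \cos{\left(\frac{1}{2} \right)}}{5} - \frac{2 e \sin{\left(\frac{1}{2} \right)}}{5}) = 2.
So G(y) = \frac{2 \left(- e^{2 y} \sin{\left(y \right)} - 2 e^{2 y} \cos{\left(y \right)} + 5\right)}{5}.
Check: d/dy[\frac{2 \left(- e^{2 y} \sin{\left(y \right)} - 2 e^{2 y} \cos{\left(y \right)} + 5\right)}{5}] = - 2 e^{2 y} \cos{\left(y \right)} = G'(y).

G(y) = \frac{2 \left(- e^{2 y} \sin{\left(y \right)} - 2 e^{2 y} \cos{\left(y \right)} + 5\right)}{5}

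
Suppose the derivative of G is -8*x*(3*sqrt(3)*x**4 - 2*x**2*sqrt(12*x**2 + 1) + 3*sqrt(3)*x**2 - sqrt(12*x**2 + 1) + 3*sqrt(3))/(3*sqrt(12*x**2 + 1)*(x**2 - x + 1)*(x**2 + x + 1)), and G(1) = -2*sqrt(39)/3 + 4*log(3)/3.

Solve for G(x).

G(x) = 2*(-sqrt(3)*sqrt(12*x**2 + 1) + 2*log(x**4 + x**2 + 1))/3

A candidate passes only if d/dx[G] lands on the given G'(x) exactly.
A general antiderivative is -2*sqrt(4*x**2 + 1/3) + 4*log(x**4 + x**2 + 1)/3 + C.
The condition gives C = -2*sqrt(39)/3 + 4*log(3)/3 - (-2*sqrt(39)/3 + 4*log(3)/3) = 0.
So G(x) = 2*(-sqrt(3)*sqrt(12*x**2 + 1) + 2*log(x**4 + x**2 + 1))/3.
Check: d/dx[2*(-sqrt(3)*sqrt(12*x**2 + 1) + 2*log(x**4 + x**2 + 1))/3] = (-24*sqrt(3)*x**5 + 16*x**3*sqrt(12*x**2 + 1) - 24*sqrt(3)*x**3 + 8*x*sqrt(12*x**2 + 1) - 24*sqrt(3)*x)/(3*x**4*sqrt(12*x**2 + 1) + 3*x**2*sqrt(12*x**2 + 1) + 3*sqrt(12*x**2 + 1)), which equals G'(x).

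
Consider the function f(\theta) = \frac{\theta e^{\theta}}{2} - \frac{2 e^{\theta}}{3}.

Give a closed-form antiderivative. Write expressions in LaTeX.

Recognize the product-rule pattern: f = u'v + uv' with u = \frac{\theta}{2} - \frac{7}{6}, v = e^{\theta}, so integration by parts undoes it.
Check: d/d\theta[\frac{\left(3 \theta - 7\right) e^{\theta}}{6}] = \frac{\theta e^{\theta}}{2} - \frac{2 e^{\theta}}{3} = f(\theta).

An antiderivative is F(\theta) = \frac{\left(3 \theta - 7\right) e^{\theta}}{6}.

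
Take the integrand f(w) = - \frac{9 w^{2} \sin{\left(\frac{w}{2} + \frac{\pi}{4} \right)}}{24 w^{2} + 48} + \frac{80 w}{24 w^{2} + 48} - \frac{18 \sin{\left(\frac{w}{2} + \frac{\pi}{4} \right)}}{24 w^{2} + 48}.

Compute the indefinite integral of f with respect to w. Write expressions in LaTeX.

The integrand splits into summands that can be handled one at a time.
Check: d/dw[\frac{20 \log{\left(w^{2} + 2 \right)} + 9 \cos{\left(\frac{w}{2} + \frac{\pi}{4} \right)}}{12}] = \frac{- 9 w^{2} \sin{\left(\frac{w}{2} + \frac{\pi}{4} \right)} + 80 w - 18 \sin{\left(\frac{w}{2} + \frac{\pi}{4} \right)}}{24 w^{2} + 48}, which equals f(w).

F(w) = \frac{20 \log{\left(w^{2} + 2 \right)} + 9 \cos{\left(\frac{w}{2} + \frac{\pi}{4} \right)}}{12} + C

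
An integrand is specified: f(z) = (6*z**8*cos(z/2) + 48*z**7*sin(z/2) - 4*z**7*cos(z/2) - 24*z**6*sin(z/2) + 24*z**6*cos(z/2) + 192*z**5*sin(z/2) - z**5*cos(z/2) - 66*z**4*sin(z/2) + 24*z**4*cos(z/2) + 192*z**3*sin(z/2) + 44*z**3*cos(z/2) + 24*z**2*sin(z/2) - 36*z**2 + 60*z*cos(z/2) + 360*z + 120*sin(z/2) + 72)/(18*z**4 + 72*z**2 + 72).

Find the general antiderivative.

Recover f(z) by differentiating a candidate F(z); any mismatch rules it out.
Check: d/dz[(6*z**6*sin(z/2) - 4*z**5*sin(z/2) + 12*z**4*sin(z/2) + 7*z**3*sin(z/2) + 30*z*sin(z/2) + 18*z - 90)/(9*z**2 + 18)] = (6*z**8*cos(z/2) + 48*z**7*sin(z/2) - 4*z**7*cos(z/2) - 24*z**6*sin(z/2) + 24*z**6*cos(z/2) + 192*z**5*sin(z/2) - z**5*cos(z/2) - 66*z**4*sin(z/2) + 24*z**4*cos(z/2) + 192*z**3*sin(z/2) + 44*z**3*cos(z/2) + 24*z**2*sin(z/2) - 36*z**2 + 60*z*cos(z/2) + 360*z + 120*sin(z/2) + 72)/(18*z**4 + 72*z**2 + 72) = f(z).

F(z) = (6*z**6*sin(z/2) - 4*z**5*sin(z/2) + 12*z**4*sin(z/2) + 7*z**3*sin(z/2) + 30*z*sin(z/2) + 18*z - 90)/(9*z**2 + 18) + C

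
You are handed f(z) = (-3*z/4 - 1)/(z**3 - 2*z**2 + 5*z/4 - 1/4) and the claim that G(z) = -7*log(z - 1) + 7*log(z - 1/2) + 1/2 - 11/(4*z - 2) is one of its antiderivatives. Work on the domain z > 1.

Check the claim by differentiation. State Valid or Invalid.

Valid: G'(z) = f(z).

d/dz[G] = (-3*z - 4)/(4*z**3 - 8*z**2 + 5*z - 1)
This equals f(z) exactly, so the claim holds.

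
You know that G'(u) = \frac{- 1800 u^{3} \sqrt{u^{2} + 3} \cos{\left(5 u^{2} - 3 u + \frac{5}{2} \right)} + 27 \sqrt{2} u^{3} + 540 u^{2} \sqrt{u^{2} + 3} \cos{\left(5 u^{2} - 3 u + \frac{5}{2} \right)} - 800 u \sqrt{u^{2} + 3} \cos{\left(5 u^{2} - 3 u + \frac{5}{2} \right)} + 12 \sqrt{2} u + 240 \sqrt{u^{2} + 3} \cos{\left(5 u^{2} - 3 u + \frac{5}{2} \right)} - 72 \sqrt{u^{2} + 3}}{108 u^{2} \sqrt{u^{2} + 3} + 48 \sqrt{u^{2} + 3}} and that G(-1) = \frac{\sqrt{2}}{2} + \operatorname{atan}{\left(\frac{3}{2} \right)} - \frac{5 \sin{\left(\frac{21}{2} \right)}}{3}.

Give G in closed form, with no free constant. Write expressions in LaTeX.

The proposed G(u) is checked by its d/du: the result must match the given G'(u).
A general antiderivative is \frac{\sqrt{\frac{u^{2}}{2} + \frac{3}{2}}}{2} - \frac{5 \sin{\left(5 u^{2} - 3 u + \frac{5}{2} \right)}}{3} - \operatorname{atan}{\left(\frac{3 u}{2} \right)} + C.
The condition gives C = \frac{\sqrt{2}}{2} + \operatorname{atan}{\left(\frac{3}{2} \right)} - \frac{5 \sin{\left(\frac{21}{2} \right)}}{3} - (\frac{\sqrt{2}}{2} + \operatorname{atan}{\left(\frac{3}{2} \right)} - \frac{5 \sin{\left(\frac{21}{2} \right)}}{3}) = 0.
So G(u) = \frac{\sqrt{\frac{u^{2}}{2} + \frac{3}{2}}}{2} - \frac{5 \sin{\left(5 u^{2} - 3 u + \frac{5}{2} \right)}}{3} - \operatorname{atan}{\left(\frac{3 u}{2} \right)}.
Check: d/du[\frac{\sqrt{\frac{u^{2}}{2} + \frac{3}{2}}}{2} - \frac{5 \sin{\left(5 u^{2} - 3 u + \frac{5}{2} \right)}}{3} - \operatorname{atan}{\left(\frac{3 u}{2} \right)}] = \frac{- 1800 u^{3} \sqrt{u^{2} + 3} \cos{\left(5 u^{2} - 3 u + \frac{5}{2} \right)} + 27 \sqrt{2} u^{3} + 540 u^{2} \sqrt{u^{2} + 3} \cos{\left(5 u^{2} - 3 u + \frac{5}{2} \right)} - 800 u \sqrt{u^{2} + 3} \cos{\left(5 u^{2} - 3 u + \frac{5}{2} \right)} + 12 \sqrt{2} u + 240 \sqrt{u^{2} + 3} \cos{\left(5 u^{2} - 3 u + \frac{5}{2} \right)} - 72 \sqrt{u^{2} + 3}}{108 u^{2} \sqrt{u^{2} + 3} + 48 \sqrt{u^{2} + 3}} = G'(u).

G(u) = \frac{\sqrt{\frac{u^{2}}{2} + \frac{3}{2}}}{2} - \frac{5 \sin{\left(5 u^{2} - 3 u + \frac{5}{2} \right)}}{3} - \operatorname{atan}{\left(\frac{3 u}{2} \right)}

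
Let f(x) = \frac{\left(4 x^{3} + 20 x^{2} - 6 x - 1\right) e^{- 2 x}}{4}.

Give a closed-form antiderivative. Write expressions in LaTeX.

An antiderivative is F(x) = \frac{\left(- 4 x^{3} - 26 x^{2} - 20 x - 9\right) e^{- 2 x}}{8}.

f has the shape u'v + uv' for u = - \frac{x^{3}}{2} - \frac{13 x^{2}}{4} - \frac{5 x}{2} - \frac{9}{8} and v = e^{- 2 x} — it is the derivative of the product u*v.
Check: d/dx[\frac{\left(- 4 x^{3} - 26 x^{2} - 20 x - 9\right) e^{- 2 x}}{8}] = \frac{\left(4 x^{3} + 20 x^{2} - 6 x - 1\right) e^{- 2 x}}{4} = f(x).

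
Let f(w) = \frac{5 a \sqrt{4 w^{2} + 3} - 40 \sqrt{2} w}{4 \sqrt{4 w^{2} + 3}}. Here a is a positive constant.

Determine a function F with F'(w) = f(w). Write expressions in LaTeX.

Differentiate the proposed F(w) back; it has to land on f(w) exactly.
Check: d/dw[\frac{5 a w}{4} - 5 \sqrt{2 w^{2} + \frac{3}{2}}] = \frac{5 a \sqrt{4 w^{2} + 3} - 40 \sqrt{2} w}{4 \sqrt{4 w^{2} + 3}} = f(w).

An antiderivative is F(w) = \frac{5 a w}{4} - 5 \sqrt{2 w^{2} + \frac{3}{2}}.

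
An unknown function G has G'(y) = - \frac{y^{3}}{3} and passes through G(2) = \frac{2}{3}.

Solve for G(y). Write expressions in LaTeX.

G(y) = 2 - \frac{y^{4}}{12}

Check a candidate G(y) by differentiating: d/dy[G] must match the given G'(y).
A general antiderivative is - \frac{y^{4}}{12} + C.
The condition gives C = \frac{2}{3} - (- \frac{4}{3}) = 2.
So G(y) = 2 - \frac{y^{4}}{12}.
Check: d/dy[2 - \frac{y^{4}}{12}] = - \frac{y^{3}}{3} = G'(y).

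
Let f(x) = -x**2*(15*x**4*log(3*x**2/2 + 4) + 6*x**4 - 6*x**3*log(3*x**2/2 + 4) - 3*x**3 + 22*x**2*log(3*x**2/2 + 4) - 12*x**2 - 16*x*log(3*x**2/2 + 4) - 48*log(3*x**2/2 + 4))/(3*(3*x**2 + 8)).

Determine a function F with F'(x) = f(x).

Recognize the product-rule pattern: f = u'v + uv' with u = -x**5/3 + x**4/6 + 2*x**3/3, v = log(3*x**2/2 + 4), so integration by parts undoes it.
Check: d/dx[(-x**5 + x**4/2 + 2*x**3)*log(3*x**2/2 + 4)/3] = (-15*x**6*log(3*x**2/2 + 4) - 6*x**6 + 6*x**5*log(3*x**2/2 + 4) + 3*x**5 - 22*x**4*log(3*x**2/2 + 4) + 12*x**4 + 16*x**3*log(3*x**2/2 + 4) + 48*x**2*log(3*x**2/2 + 4))/(9*x**2 + 24), which equals f(x).

An antiderivative is F(x) = (-x**5 + x**4/2 + 2*x**3)*log(3*x**2/2 + 4)/3.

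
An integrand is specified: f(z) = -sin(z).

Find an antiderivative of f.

Any candidate F(z) must reproduce f(z) exactly when differentiated.
Check: d/dz[cos(z)] = -sin(z) = f(z).

An antiderivative is F(z) = cos(z).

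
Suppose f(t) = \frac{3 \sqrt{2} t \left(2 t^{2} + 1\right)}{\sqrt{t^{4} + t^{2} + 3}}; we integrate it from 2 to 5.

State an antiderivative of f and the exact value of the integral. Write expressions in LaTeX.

The substitution u = 2 t^{4} + 2 t^{2} + 6 works: f is exactly (dF/du)*(du/dt) for that inner function.
F(t) = 3 \sqrt{2} \sqrt{t^{4} + t^{2} + 3} is an antiderivative of f.
Check: d/dt[3 \sqrt{2} \sqrt{t^{4} + t^{2} + 3}] = \frac{6 \sqrt{2} t^{3} + 3 \sqrt{2} t}{\sqrt{t^{4} + t^{2} + 3}}, which equals f(t).
F(5) = 3 \sqrt{1306}; F(2) = 3 \sqrt{46}.
Integral = F(5) - F(2) = - 3 \sqrt{46} + 3 \sqrt{1306}.

Antiderivative: F(t) = 3 \sqrt{2} \sqrt{t^{4} + t^{2} + 3}; value = - 3 \sqrt{46} + 3 \sqrt{1306}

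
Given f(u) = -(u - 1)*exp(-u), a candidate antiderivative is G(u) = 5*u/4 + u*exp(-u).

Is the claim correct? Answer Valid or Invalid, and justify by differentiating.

d/du[G] = (-4*u + 5*exp(u) + 4)*exp(-u)/4
d/du[G] - f(u) = 5/4 != 0.

Invalid: d/du[G] - f = 5/4, which is not 0.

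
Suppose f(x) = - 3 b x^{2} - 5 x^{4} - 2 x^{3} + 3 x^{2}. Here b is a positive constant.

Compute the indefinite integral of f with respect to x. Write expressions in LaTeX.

F(x) = \frac{x^{3} \left(- 2 b - 2 x^{2} - x + 2\right)}{2} + C

Integrate term by term and add the pieces.
Check: d/dx[\frac{x^{3} \left(- 2 b - 2 x^{2} - x + 2\right)}{2}] = - 3 b x^{2} - 5 x^{4} - 2 x^{3} + 3 x^{2} = f(x).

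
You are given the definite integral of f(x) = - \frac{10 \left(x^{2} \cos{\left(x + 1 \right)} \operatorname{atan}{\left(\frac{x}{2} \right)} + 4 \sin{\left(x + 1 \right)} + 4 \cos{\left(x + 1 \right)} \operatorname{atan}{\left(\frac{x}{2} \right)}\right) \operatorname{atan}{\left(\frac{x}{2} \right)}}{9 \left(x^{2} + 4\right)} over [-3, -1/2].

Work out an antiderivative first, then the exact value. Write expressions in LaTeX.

Antiderivative: F(x) = - \frac{10 \sin{\left(x + 1 \right)} \operatorname{atan}^{2}{\left(\frac{x}{2} \right)}}{9}; value = - \frac{10 \sin{\left(2 \right)} \operatorname{atan}^{2}{\left(\frac{3}{2} \right)}}{9} - \frac{10 \sin{\left(\frac{1}{2} \right)} \operatorname{atan}^{2}{\left(\frac{1}{4} \right)}}{9}

Recognize the product-rule pattern: f = u'v + uv' with u = - \frac{10 \operatorname{atan}^{2}{\left(\frac{x}{2} \right)}}{9}, v = \sin{\left(x + 1 \right)}, so integration by parts undoes it.
F(x) = - \frac{10 \sin{\left(x + 1 \right)} \operatorname{atan}^{2}{\left(\frac{x}{2} \right)}}{9} is an antiderivative of f.
Check: d/dx[- \frac{10 \sin{\left(x + 1 \right)} \operatorname{atan}^{2}{\left(\frac{x}{2} \right)}}{9}] = \frac{- 10 x^{2} \cos{\left(x + 1 \right)} \operatorname{atan}^{2}{\left(\frac{x}{2} \right)} - 40 \sin{\left(x + 1 \right)} \operatorname{atan}{\left(\frac{x}{2} \right)} - 40 \cos{\left(x + 1 \right)} \operatorname{atan}^{2}{\left(\frac{x}{2} \right)}}{9 x^{2} + 36}, which equals f(x).
F(-1/2) = - \frac{10 \sin{\left(\frac{1}{2} \right)} \operatorname{atan}^{2}{\left(\frac{1}{4} \right)}}{9}; F(-3) = \frac{10 \sin{\left(2 \right)} \operatorname{atan}^{2}{\left(\frac{3}{2} \right)}}{9}.
Integral = F(-1/2) - F(-3) = - \frac{10 \sin{\left(2 \right)} \operatorname{atan}^{2}{\left(\frac{3}{2} \right)}}{9} - \frac{10 \sin{\left(\frac{1}{2} \right)} \operatorname{atan}^{2}{\left(\frac{1}{4} \right)}}{9}.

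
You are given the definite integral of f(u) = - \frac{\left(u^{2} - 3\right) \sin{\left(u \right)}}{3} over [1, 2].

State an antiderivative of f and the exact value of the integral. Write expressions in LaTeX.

Whatever form F(u) takes, F'(u) = f(u) is non-negotiable.
F(u) = \frac{u^{2} \cos{\left(u \right)}}{3} - \frac{2 u \sin{\left(u \right)}}{3} - \frac{5 \cos{\left(u \right)}}{3} is an antiderivative of f.
Check: d/du[\frac{u^{2} \cos{\left(u \right)}}{3} - \frac{2 u \sin{\left(u \right)}}{3} - \frac{5 \cos{\left(u \right)}}{3}] = - \frac{u^{2} \sin{\left(u \right)}}{3} + \sin{\left(u \right)}, which equals f(u).
F(2) = - \frac{4 \sin{\left(2 \right)}}{3} - \frac{\cos{\left(2 \right)}}{3}; F(1) = - \frac{4 \cos{\left(1 \right)}}{3} - \frac{2 \sin{\left(1 \right)}}{3}.
Integral = F(2) - F(1) = - \frac{4 \sin{\left(2 \right)}}{3} - \frac{\cos{\left(2 \right)}}{3} + \frac{2 \sin{\left(1 \right)}}{3} + \frac{4 \cos{\left(1 \right)}}{3}.

Antiderivative: F(u) = \frac{u^{2} \cos{\left(u \right)}}{3} - \frac{2 u \sin{\left(u \right)}}{3} - \frac{5 \cos{\left(u \right)}}{3}; value = - \frac{4 \sin{\left(2 \right)}}{3} - \frac{\cos{\left(2 \right)}}{3} + \frac{2 \sin{\left(1 \right)}}{3} + \frac{4 \cos{\left(1 \right)}}{3}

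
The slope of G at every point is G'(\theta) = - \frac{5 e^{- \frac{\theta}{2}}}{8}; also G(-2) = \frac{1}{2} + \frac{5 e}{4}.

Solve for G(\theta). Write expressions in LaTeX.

Any candidate G(\theta) must reproduce the stated G'(\theta) exactly.
A general antiderivative is \frac{5 e^{- \frac{\theta}{2}}}{4} + C.
The condition gives C = \frac{1}{2} + \frac{5 e}{4} - (\frac{5 e}{4}) = \frac{1}{2}.
So G(\theta) = \frac{1}{2} + \frac{5 e^{- \frac{\theta}{2}}}{4}.
Check: d/d\theta[\frac{1}{2} + \frac{5 e^{- \frac{\theta}{2}}}{4}] = - \frac{5 e^{- \frac{\theta}{2}}}{8} = G'(\theta).

G(\theta) = \frac{1}{2} + \frac{5 e^{- \frac{\theta}{2}}}{4}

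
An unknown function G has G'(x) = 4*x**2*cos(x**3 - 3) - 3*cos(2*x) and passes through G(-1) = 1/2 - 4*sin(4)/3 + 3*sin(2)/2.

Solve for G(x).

Integrate term by term and add the pieces.
A general antiderivative is -3*sin(2*x)/2 + 4*sin(x**3 - 3)/3 + C.
The condition gives C = 1/2 - 4*sin(4)/3 + 3*sin(2)/2 - (-4*sin(4)/3 + 3*sin(2)/2) = 1/2.
So G(x) = -(9*sin(2*x) - 8*sin(x**3 - 3) - 3)/6.
Check: d/dx[-(9*sin(2*x) - 8*sin(x**3 - 3) - 3)/6] = 4*x**2*cos(x**3 - 3) - 3*cos(2*x) = G'(x).

G(x) = -(9*sin(2*x) - 8*sin(x**3 - 3) - 3)/6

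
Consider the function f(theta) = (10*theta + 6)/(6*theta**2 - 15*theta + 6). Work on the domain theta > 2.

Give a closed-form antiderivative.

Factor the denominator (3*(theta - 2)*(2*theta - 1)) and decompose: f = -22/(9*(2*theta - 1)) + 26/(9*(theta - 2)); each piece integrates to a log, atan, or power term.
Check: d/dtheta[26*log(theta - 2)/9 - 11*log(theta - 1/2)/9] = (10*theta + 6)/(6*theta**2 - 15*theta + 6) = f(theta).

An antiderivative is F(theta) = 26*log(theta - 2)/9 - 11*log(theta - 1/2)/9.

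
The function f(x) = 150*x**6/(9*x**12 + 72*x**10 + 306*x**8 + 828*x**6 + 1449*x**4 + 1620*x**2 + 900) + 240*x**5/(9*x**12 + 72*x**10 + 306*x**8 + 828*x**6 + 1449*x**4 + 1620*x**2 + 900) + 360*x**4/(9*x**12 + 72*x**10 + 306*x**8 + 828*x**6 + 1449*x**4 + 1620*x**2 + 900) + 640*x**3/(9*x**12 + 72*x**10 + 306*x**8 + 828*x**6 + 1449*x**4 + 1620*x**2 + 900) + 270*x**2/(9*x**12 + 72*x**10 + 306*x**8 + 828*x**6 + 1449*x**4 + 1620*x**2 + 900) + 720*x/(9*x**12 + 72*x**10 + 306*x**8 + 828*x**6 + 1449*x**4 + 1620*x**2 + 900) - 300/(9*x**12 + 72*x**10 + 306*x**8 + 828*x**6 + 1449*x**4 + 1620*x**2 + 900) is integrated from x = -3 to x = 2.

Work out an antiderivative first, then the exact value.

The integrand splits into summands that can be handled one at a time.
F(x) = 4*(-5*x/4 - 5/3)/(3*(x**2 + 2)*(x**4/2 + x**2 + 5/2)) is an antiderivative of f.
Check: d/dx[4*(-5*x/4 - 5/3)/(3*(x**2 + 2)*(x**4/2 + x**2 + 5/2))] = (150*x**6 + 240*x**5 + 360*x**4 + 640*x**3 + 270*x**2 + 720*x - 300)/(9*x**12 + 72*x**10 + 306*x**8 + 828*x**6 + 1449*x**4 + 1620*x**2 + 900), which equals f(x).
F(2) = -50/783; F(-3) = 25/5148.
Integral = F(2) - F(-3) = -30775/447876.

Antiderivative: F(x) = 4*(-5*x/4 - 5/3)/(3*(x**2 + 2)*(x**4/2 + x**2 + 5/2)); value = -30775/447876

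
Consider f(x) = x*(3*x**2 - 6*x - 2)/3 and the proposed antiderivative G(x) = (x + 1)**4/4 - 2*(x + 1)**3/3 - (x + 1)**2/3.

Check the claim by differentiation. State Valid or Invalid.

Invalid: d/dx[G] - f = 3*x**2 - x - 5/3, which is not 0.

d/dx[G] = x**3 + x**2 - 5*x/3 - 5/3
d/dx[G] - f(x) = 3*x**2 - x - 5/3 != 0.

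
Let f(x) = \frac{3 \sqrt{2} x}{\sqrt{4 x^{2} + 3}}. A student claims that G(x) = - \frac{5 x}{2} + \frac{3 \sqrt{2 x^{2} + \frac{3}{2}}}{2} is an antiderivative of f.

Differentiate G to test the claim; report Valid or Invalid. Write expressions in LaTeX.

d/dx[G] = \frac{6 \sqrt{2} x - 5 \sqrt{4 x^{2} + 3}}{2 \sqrt{4 x^{2} + 3}}
d/dx[G] - f(x) = - \frac{5}{2} != 0.

Invalid: d/dx[G] - f = - \frac{5}{2}, which is not 0.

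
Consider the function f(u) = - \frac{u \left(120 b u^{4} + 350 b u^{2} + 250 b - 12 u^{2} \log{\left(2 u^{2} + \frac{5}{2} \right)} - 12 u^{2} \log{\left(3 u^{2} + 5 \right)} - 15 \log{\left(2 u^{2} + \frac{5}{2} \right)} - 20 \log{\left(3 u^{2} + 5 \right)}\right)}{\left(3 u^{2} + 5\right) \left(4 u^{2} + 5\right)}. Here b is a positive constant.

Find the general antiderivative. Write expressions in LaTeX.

F(u) = - \frac{10 b u^{2} - \log{\left(2 u^{2} + \frac{5}{2} \right)} \log{\left(3 u^{2} + 5 \right)}}{2} + C

For F(u) to be correct the identity F'(u) - f(u) = 0 must hold.
Check: d/du[- \frac{10 b u^{2} - \log{\left(2 u^{2} + \frac{5}{2} \right)} \log{\left(3 u^{2} + 5 \right)}}{2}] = \frac{- 120 b u^{5} - 350 b u^{3} - 250 b u + 12 u^{3} \log{\left(2 u^{2} + \frac{5}{2} \right)} + 12 u^{3} \log{\left(3 u^{2} + 5 \right)} + 15 u \log{\left(2 u^{2} + \frac{5}{2} \right)} + 20 u \log{\left(3 u^{2} + 5 \right)}}{12 u^{4} + 35 u^{2} + 25}, which equals f(u).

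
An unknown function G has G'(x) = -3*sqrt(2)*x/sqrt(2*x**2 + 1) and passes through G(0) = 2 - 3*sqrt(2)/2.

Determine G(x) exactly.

G'(x) matches the chain-rule pattern g'(h)*h' with inner function h(x) = x**2 + 1/2; substituting u = h(x) collapses the integral.
A general antiderivative is -3*sqrt(x**2 + 1/2) + C.
The condition gives C = 2 - 3*sqrt(2)/2 - (-3*sqrt(2)/2) = 2.
So G(x) = 2 - 3*sqrt(x**2 + 1/2).
Check: d/dx[2 - 3*sqrt(x**2 + 1/2)] = -3*sqrt(2)*x/sqrt(2*x**2 + 1) = G'(x).

G(x) = 2 - 3*sqrt(x**2 + 1/2)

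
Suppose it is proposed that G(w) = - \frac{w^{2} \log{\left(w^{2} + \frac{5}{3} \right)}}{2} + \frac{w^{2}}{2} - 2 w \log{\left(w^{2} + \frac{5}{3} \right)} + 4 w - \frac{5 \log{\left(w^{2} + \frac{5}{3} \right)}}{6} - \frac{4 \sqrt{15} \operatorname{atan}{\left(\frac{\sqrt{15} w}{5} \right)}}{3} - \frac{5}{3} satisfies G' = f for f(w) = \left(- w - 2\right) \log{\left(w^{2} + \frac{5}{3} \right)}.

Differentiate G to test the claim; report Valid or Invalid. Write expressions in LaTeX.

d/dw[G] = - w \log{\left(w^{2} + \frac{5}{3} \right)} - 2 \log{\left(w^{2} + \frac{5}{3} \right)}
This equals f(w) exactly, so the claim holds.

Valid. The derivative of G reproduces f.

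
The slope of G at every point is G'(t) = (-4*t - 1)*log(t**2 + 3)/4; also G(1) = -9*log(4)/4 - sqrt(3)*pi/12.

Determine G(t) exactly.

Recover the given G'(t) by differentiating a candidate G(t); any mismatch rules it out.
A general antiderivative is t**2/2 + t/2 + (-t**2/2 - t/4)*log(t**2 + 3) - 3*log(t**2 + 3)/2 - sqrt(3)*atan(sqrt(3)*t/3)/2 + C.
The condition gives C = -9*log(4)/4 - sqrt(3)*pi/12 - (-9*log(4)/4 - sqrt(3)*pi/12 + 1) = -1.
So G(t) = -(2*t**2*log(t**2 + 3) - 2*t**2 + t*log(t**2 + 3) - 2*t + 6*log(t**2 + 3) + 2*sqrt(3)*atan(sqrt(3)*t/3) + 4)/4.
Check: d/dt[-(2*t**2*log(t**2 + 3) - 2*t**2 + t*log(t**2 + 3) - 2*t + 6*log(t**2 + 3) + 2*sqrt(3)*atan(sqrt(3)*t/3) + 4)/4] = -t*log(t**2 + 3) - log(t**2 + 3)/4, which equals G'(t).

G(t) = -(2*t**2*log(t**2 + 3) - 2*t**2 + t*log(t**2 + 3) - 2*t + 6*log(t**2 + 3) + 2*sqrt(3)*atan(sqrt(3)*t/3) + 4)/4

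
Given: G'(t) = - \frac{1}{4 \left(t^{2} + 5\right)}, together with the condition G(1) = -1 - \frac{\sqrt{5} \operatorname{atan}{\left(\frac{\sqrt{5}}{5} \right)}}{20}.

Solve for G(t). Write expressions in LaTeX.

G(t) = - \frac{\sqrt{5} \operatorname{atan}{\left(\frac{\sqrt{5} t}{5} \right)}}{20} - 1

A candidate passes only if d/dt[G] lands on the given G'(t) exactly.
A general antiderivative is - \frac{\sqrt{5} \operatorname{atan}{\left(\frac{\sqrt{5} t}{5} \right)}}{20} + C.
The condition gives C = -1 - \frac{\sqrt{5} \operatorname{atan}{\left(\frac{\sqrt{5}}{5} \right)}}{20} - (- \frac{\sqrt{5} \operatorname{atan}{\left(\frac{\sqrt{5}}{5} \right)}}{20}) = -1.
So G(t) = - \frac{\sqrt{5} \operatorname{atan}{\left(\frac{\sqrt{5} t}{5} \right)}}{20} - 1.
Check: d/dt[- \frac{\sqrt{5} \operatorname{atan}{\left(\frac{\sqrt{5} t}{5} \right)}}{20} - 1] = - \frac{1}{4 t^{2} + 20}, which equals G'(t).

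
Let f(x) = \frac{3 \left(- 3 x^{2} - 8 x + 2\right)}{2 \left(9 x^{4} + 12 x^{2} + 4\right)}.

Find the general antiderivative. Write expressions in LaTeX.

F(x) = \frac{3 x}{6 x^{2} + 4} + \frac{1}{\frac{3 x^{2}}{2} + 1} + C

f has the shape u'v + uv' for u = \frac{1}{\frac{3 x^{2}}{2} + 1} and v = \frac{3 x}{4} + 1 — it is the derivative of the product u*v.
Check: d/dx[\frac{3 x}{6 x^{2} + 4} + \frac{1}{\frac{3 x^{2}}{2} + 1}] = \frac{- 9 x^{2} - 24 x + 6}{18 x^{4} + 24 x^{2} + 8}, which equals f(x).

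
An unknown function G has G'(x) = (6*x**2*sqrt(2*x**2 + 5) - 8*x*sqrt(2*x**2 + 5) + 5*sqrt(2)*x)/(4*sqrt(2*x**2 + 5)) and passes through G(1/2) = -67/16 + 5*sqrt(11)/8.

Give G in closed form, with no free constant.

G(x) = sqrt(2)*(2*sqrt(2)*x**3 - 4*sqrt(2)*x**2 + 5*sqrt(2*x**2 + 5) - 16*sqrt(2))/8

A first test for any G(x): its x-derivative must equal the given G'(x).
A general antiderivative is x**3/2 - x**2 + 5*sqrt(x**2 + 5/2)/4 - 5 + C.
The condition gives C = -67/16 + 5*sqrt(11)/8 - (-83/16 + 5*sqrt(11)/8) = 1.
So G(x) = sqrt(2)*(2*sqrt(2)*x**3 - 4*sqrt(2)*x**2 + 5*sqrt(2*x**2 + 5) - 16*sqrt(2))/8.
Check: d/dx[sqrt(2)*(2*sqrt(2)*x**3 - 4*sqrt(2)*x**2 + 5*sqrt(2*x**2 + 5) - 16*sqrt(2))/8] = (6*x**2*sqrt(2*x**2 + 5) - 8*x*sqrt(2*x**2 + 5) + 5*sqrt(2)*x)/(4*sqrt(2*x**2 + 5)) = G'(x).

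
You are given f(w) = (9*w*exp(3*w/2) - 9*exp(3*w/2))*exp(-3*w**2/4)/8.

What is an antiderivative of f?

f matches the chain-rule pattern g'(h)*h' with inner function h(w) = -3*w**2/4 + 3*w/2; substituting u = h(w) collapses the integral.
Check: d/dw[-3*exp(-3*w**2/4 + 3*w/2)/4] = 9*w*exp(3*w/2)*exp(-3*w**2/4)/8 - 9*exp(3*w/2)*exp(-3*w**2/4)/8, which equals f(w).

An antiderivative is F(w) = -3*exp(-3*w**2/4 + 3*w/2)/4.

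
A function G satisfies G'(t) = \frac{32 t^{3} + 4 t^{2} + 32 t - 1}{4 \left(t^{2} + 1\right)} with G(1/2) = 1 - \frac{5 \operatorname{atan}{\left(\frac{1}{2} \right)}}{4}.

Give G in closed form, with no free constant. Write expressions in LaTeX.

G(t) = 4 t^{2} + t - \frac{5 \operatorname{atan}{\left(t \right)}}{4} - \frac{1}{2}

Differentiate the proposed G(t) back; it has to land on the given G'(t).
A general antiderivative is 4 t^{2} + t - \frac{5 \operatorname{atan}{\left(t \right)}}{4} - 1 + C.
The condition gives C = 1 - \frac{5 \operatorname{atan}{\left(\frac{1}{2} \right)}}{4} - (\frac{1}{2} - \frac{5 \operatorname{atan}{\left(\frac{1}{2} \right)}}{4}) = \frac{1}{2}.
So G(t) = 4 t^{2} + t - \frac{5 \operatorname{atan}{\left(t \right)}}{4} - \frac{1}{2}.
Check: d/dt[4 t^{2} + t - \frac{5 \operatorname{atan}{\left(t \right)}}{4} - \frac{1}{2}] = \frac{32 t^{3} + 4 t^{2} + 32 t - 1}{4 t^{2} + 4}, which equals G'(t).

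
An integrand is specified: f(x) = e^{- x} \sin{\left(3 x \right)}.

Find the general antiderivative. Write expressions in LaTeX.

Recover f(x) by differentiating a candidate F(x); any mismatch rules it out.
Check: d/dx[- \frac{e^{- x} \sin{\left(3 x \right)}}{10} - \frac{3 e^{- x} \cos{\left(3 x \right)}}{10}] = e^{- x} \sin{\left(3 x \right)} = f(x).

F(x) = - \frac{e^{- x} \sin{\left(3 x \right)}}{10} - \frac{3 e^{- x} \cos{\left(3 x \right)}}{10} + C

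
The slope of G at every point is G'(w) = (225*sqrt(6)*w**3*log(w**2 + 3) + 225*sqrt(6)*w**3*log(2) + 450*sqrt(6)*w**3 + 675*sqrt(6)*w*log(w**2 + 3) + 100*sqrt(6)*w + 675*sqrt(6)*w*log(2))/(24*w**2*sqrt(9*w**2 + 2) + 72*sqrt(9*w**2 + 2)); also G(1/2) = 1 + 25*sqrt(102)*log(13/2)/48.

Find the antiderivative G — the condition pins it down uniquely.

G(w) = 25*sqrt(3*w**2/2 + 1/3)*log(2*w**2 + 6)/4 + 1

G'(w) has the shape u'v + uv' for u = 25*sqrt(3*w**2/2 + 1/3)/4 and v = log(2*w**2 + 6) — it is the derivative of the product u*v.
A general antiderivative is 25*sqrt(3*w**2/2 + 1/3)*log(2*w**2 + 6)/4 + C.
The condition gives C = 1 + 25*sqrt(102)*log(13/2)/48 - (25*sqrt(102)*log(13/2)/48) = 1.
So G(w) = 25*sqrt(3*w**2/2 + 1/3)*log(2*w**2 + 6)/4 + 1.
Check: d/dw[25*sqrt(3*w**2/2 + 1/3)*log(2*w**2 + 6)/4 + 1] = (225*sqrt(6)*w**3*log(w**2 + 3) + 225*sqrt(6)*w**3*log(2) + 450*sqrt(6)*w**3 + 675*sqrt(6)*w*log(w**2 + 3) + 100*sqrt(6)*w + 675*sqrt(6)*w*log(2))/(24*w**2*sqrt(9*w**2 + 2) + 72*sqrt(9*w**2 + 2)) = G'(w).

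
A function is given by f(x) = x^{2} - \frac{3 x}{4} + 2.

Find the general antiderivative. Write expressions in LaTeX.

F(x) = \frac{x^{3}}{3} - \frac{3 x^{2}}{8} + 2 x + C

Integrate term by term and add the pieces.
Check: d/dx[\frac{x^{3}}{3} - \frac{3 x^{2}}{8} + 2 x] = x^{2} - \frac{3 x}{4} + 2 = f(x).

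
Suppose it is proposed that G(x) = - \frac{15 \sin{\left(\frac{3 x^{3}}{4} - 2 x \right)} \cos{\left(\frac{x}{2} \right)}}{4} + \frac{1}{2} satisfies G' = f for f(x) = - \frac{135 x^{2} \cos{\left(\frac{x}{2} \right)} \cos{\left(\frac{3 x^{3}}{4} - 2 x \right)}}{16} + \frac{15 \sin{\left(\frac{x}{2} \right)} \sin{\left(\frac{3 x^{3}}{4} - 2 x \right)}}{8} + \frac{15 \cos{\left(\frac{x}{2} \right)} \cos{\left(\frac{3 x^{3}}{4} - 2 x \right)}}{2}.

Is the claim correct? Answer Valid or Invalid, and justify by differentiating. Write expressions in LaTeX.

Valid: G'(x) = f(x).

d/dx[G] = - \frac{135 x^{2} \cos{\left(\frac{x}{2} \right)} \cos{\left(\frac{3 x^{3}}{4} - 2 x \right)}}{16} + \frac{15 \sin{\left(\frac{x}{2} \right)} \sin{\left(\frac{3 x^{3}}{4} - 2 x \right)}}{8} + \frac{15 \cos{\left(\frac{x}{2} \right)} \cos{\left(\frac{3 x^{3}}{4} - 2 x \right)}}{2}
This equals f(x) exactly, so the claim holds.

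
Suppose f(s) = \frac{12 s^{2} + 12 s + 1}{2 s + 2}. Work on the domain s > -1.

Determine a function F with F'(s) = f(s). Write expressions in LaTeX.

An antiderivative is F(s) = 3 s^{2} + \frac{\log{\left(\frac{3 s}{2} + \frac{3}{2} \right)}}{2}.

Since d/ds undoes antidifferentiation here, F'(s) = f(s) is required of F(s).
Check: d/ds[3 s^{2} + \frac{\log{\left(\frac{3 s}{2} + \frac{3}{2} \right)}}{2}] = \frac{12 s^{2} + 12 s + 1}{2 s + 2} = f(s).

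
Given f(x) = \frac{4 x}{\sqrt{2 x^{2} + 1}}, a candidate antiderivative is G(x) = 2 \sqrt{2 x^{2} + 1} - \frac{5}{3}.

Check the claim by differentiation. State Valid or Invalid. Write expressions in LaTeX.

d/dx[G] = \frac{4 x}{\sqrt{2 x^{2} + 1}}
This equals f(x) exactly, so the claim holds.

Valid - the claim checks out under differentiation.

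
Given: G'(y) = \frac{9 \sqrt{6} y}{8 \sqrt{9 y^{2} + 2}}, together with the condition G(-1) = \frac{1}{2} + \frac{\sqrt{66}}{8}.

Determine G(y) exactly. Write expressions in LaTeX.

The substitution u = \frac{3 y^{2}}{2} + \frac{1}{3} works: G'(y) is exactly (dG/du)*(du/dy) for that inner function.
A general antiderivative is \frac{3 \sqrt{\frac{3 y^{2}}{2} + \frac{1}{3}}}{4} + C.
The condition gives C = \frac{1}{2} + \frac{\sqrt{66}}{8} - (\frac{\sqrt{66}}{8}) = \frac{1}{2}.
So G(y) = \frac{\sqrt{6} \sqrt{9 y^{2} + 2} + 4}{8}.
Check: d/dy[\frac{\sqrt{6} \sqrt{9 y^{2} + 2} + 4}{8}] = \frac{9 \sqrt{6} y}{8 \sqrt{9 y^{2} + 2}} = G'(y).

G(y) = \frac{\sqrt{6} \sqrt{9 y^{2} + 2} + 4}{8}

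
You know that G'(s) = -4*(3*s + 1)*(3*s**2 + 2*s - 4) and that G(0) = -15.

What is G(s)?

The substitution u = 3*s**2/2 + s - 2 works: G'(s) is exactly (dG/du)*(du/ds) for that inner function.
A general antiderivative is -4*(3*s**2/2 + s - 2)**2 + C.
The condition gives C = -15 - (-16) = 1.
So G(s) = 1 - (3*s**2 + 2*s - 4)**2.
Check: d/ds[1 - (3*s**2 + 2*s - 4)**2] = -36*s**3 - 36*s**2 + 40*s + 16, which equals G'(s).

G(s) = 1 - (3*s**2 + 2*s - 4)**2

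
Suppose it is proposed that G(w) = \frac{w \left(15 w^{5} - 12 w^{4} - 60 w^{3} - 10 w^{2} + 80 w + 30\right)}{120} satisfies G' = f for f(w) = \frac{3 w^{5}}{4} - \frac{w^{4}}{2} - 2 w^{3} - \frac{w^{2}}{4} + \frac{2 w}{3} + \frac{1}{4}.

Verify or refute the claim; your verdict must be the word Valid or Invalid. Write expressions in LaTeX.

d/dw[G] = \frac{3 w^{5}}{4} - \frac{w^{4}}{2} - 2 w^{3} - \frac{w^{2}}{4} + \frac{4 w}{3} + \frac{1}{4}
d/dw[G] - f(w) = \frac{2 w}{3} != 0.

Invalid: d/dw[G] - f = \frac{2 w}{3}, which is not 0.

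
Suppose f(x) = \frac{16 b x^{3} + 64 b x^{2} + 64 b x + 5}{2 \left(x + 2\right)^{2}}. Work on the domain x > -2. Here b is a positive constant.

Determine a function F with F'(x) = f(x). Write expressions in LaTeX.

A first test for any F(x): its x-derivative must equal f(x) identically.
Check: d/dx[4 b x^{2} - \frac{5}{2 \left(x + 2\right)}] = \frac{16 b x^{3} + 64 b x^{2} + 64 b x + 5}{2 x^{2} + 8 x + 8}, which equals f(x).

An antiderivative is F(x) = 4 b x^{2} - \frac{5}{2 \left(x + 2\right)}.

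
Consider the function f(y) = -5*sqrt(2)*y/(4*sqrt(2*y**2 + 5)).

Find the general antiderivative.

f matches the chain-rule pattern g'(h)*h' with inner function h(y) = y**2 + 5/2; substituting u = h(y) collapses the integral.
Check: d/dy[-5*sqrt(2)*sqrt(2*y**2 + 5)/8] = -5*sqrt(2)*y/(4*sqrt(2*y**2 + 5)) = f(y).

F(y) = -5*sqrt(2)*sqrt(2*y**2 + 5)/8 + C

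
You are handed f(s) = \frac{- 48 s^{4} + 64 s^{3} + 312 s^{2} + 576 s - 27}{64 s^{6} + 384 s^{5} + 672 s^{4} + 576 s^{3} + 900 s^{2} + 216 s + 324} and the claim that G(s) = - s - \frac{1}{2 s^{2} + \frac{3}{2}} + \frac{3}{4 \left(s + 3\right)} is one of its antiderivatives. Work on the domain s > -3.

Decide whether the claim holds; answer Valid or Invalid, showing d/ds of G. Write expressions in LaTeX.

d/ds[G] = \frac{- 64 s^{6} - 384 s^{5} - 720 s^{4} - 512 s^{3} - 588 s^{2} + 360 s - 351}{64 s^{6} + 384 s^{5} + 672 s^{4} + 576 s^{3} + 900 s^{2} + 216 s + 324}
d/ds[G] - f(s) = -1 != 0.

Invalid: d/ds[G] - f = -1, which is not 0.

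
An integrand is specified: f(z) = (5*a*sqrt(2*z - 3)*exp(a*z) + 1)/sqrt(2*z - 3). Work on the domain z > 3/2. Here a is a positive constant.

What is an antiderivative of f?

An antiderivative F(z) passes only if d/dz[F] lands on f(z) exactly.
Check: d/dz[sqrt(2*z - 3) + 5*exp(a*z)] = (5*a*sqrt(2*z - 3)*exp(a*z) + 1)/sqrt(2*z - 3) = f(z).

An antiderivative is F(z) = sqrt(2*z - 3) + 5*exp(a*z).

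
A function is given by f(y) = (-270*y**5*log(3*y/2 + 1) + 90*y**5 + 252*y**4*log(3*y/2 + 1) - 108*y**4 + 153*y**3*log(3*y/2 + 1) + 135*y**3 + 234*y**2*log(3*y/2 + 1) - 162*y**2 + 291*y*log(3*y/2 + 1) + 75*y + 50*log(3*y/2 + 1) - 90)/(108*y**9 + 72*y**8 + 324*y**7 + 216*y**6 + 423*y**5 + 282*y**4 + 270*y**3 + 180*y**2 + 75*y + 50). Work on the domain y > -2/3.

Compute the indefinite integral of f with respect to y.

Check any antiderivative F(y) by computing F'(y) and comparing it with f(y).
Check: d/dy[5*y*log(3*y/2 + 1)/(6*y**4 + 9*y**2 + 5) - 6*log(3*y/2 + 1)/(6*y**4 + 9*y**2 + 5)] = (-270*y**5*log(3*y/2 + 1) + 90*y**5 + 252*y**4*log(3*y/2 + 1) - 108*y**4 + 153*y**3*log(3*y/2 + 1) + 135*y**3 + 234*y**2*log(3*y/2 + 1) - 162*y**2 + 291*y*log(3*y/2 + 1) + 75*y + 50*log(3*y/2 + 1) - 90)/(108*y**9 + 72*y**8 + 324*y**7 + 216*y**6 + 423*y**5 + 282*y**4 + 270*y**3 + 180*y**2 + 75*y + 50) = f(y).

F(y) = 5*y*log(3*y/2 + 1)/(6*y**4 + 9*y**2 + 5) - 6*log(3*y/2 + 1)/(6*y**4 + 9*y**2 + 5) + C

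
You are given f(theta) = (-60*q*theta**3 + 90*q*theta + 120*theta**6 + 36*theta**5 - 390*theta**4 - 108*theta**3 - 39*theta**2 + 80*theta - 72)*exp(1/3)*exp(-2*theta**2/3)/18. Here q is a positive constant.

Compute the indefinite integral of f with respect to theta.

Recognize the product-rule pattern: f = u'v + uv' with u = 5*q*theta**2/2 - 5*theta**5 - 3*theta**4/2 - 5*theta**3/2 - 4*theta - 10/3, v = exp(1/3 - 2*theta**2/3), so integration by parts undoes it.
Check: d/dtheta[(15*q*theta**2 - 30*theta**5 - 9*theta**4 - 15*theta**3 - 24*theta - 20)*exp(1/3)*exp(-2*theta**2/3)/6] = (-60*q*theta**3*exp(1/3) + 90*q*theta*exp(1/3) + 120*theta**6*exp(1/3) + 36*theta**5*exp(1/3) - 390*theta**4*exp(1/3) - 108*theta**3*exp(1/3) - 39*theta**2*exp(1/3) + 80*theta*exp(1/3) - 72*exp(1/3))*exp(-2*theta**2/3)/18, which equals f(theta).

F(theta) = (15*q*theta**2 - 30*theta**5 - 9*theta**4 - 15*theta**3 - 24*theta - 20)*exp(1/3)*exp(-2*theta**2/3)/6 + C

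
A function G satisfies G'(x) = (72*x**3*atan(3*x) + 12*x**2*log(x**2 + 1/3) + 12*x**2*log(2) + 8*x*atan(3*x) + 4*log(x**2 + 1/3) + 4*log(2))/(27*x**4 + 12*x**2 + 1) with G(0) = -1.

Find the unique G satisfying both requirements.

G(x) = 4*log(x**2 + 1/3)*atan(3*x)/3 + 4*log(2)*atan(3*x)/3 - 1

G'(x) has the shape u'v + uv' for u = 4*atan(3*x)/3 and v = log(2*x**2 + 2/3) — it is the derivative of the product u*v.
A general antiderivative is 4*log(2*x**2 + 2/3)*atan(3*x)/3 + C.
The condition gives C = -1 - (0) = -1.
So G(x) = 4*log(x**2 + 1/3)*atan(3*x)/3 + 4*log(2)*atan(3*x)/3 - 1.
Check: d/dx[4*log(x**2 + 1/3)*atan(3*x)/3 + 4*log(2)*atan(3*x)/3 - 1] = (72*x**3*atan(3*x) + 12*x**2*log(x**2 + 1/3) + 12*x**2*log(2) + 8*x*atan(3*x) + 4*log(x**2 + 1/3) + 4*log(2))/(27*x**4 + 12*x**2 + 1) = G'(x).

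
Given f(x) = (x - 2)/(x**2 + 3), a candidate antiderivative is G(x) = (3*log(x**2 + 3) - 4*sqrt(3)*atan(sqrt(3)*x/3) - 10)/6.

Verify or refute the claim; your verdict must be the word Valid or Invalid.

d/dx[G] = (x - 2)/(x**2 + 3)
This equals f(x) exactly, so the claim holds.

Valid: G'(x) = f(x).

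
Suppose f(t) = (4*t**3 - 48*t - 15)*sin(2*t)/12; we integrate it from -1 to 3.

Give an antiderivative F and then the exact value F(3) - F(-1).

Since d/dt undoes antidifferentiation here, F'(t) = f(t) is required of F(t).
F(t) = -t**3*cos(2*t)/6 + t**2*sin(2*t)/4 + 9*t*cos(2*t)/4 - 9*sin(2*t)/8 + 5*cos(2*t)/8 is an antiderivative of f.
Check: d/dt[-t**3*cos(2*t)/6 + t**2*sin(2*t)/4 + 9*t*cos(2*t)/4 - 9*sin(2*t)/8 + 5*cos(2*t)/8] = t**3*sin(2*t)/3 - 4*t*sin(2*t) - 5*sin(2*t)/4, which equals f(t).
F(3) = 9*sin(6)/8 + 23*cos(6)/8; F(-1) = -35*cos(2)/24 + 7*sin(2)/8.
Integral = F(3) - F(-1) = -7*sin(2)/8 + 35*cos(2)/24 + 9*sin(6)/8 + 23*cos(6)/8.

Antiderivative: F(t) = -t**3*cos(2*t)/6 + t**2*sin(2*t)/4 + 9*t*cos(2*t)/4 - 9*sin(2*t)/8 + 5*cos(2*t)/8; value = -7*sin(2)/8 + 35*cos(2)/24 + 9*sin(6)/8 + 23*cos(6)/8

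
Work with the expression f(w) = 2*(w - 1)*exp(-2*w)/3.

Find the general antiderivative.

F(w) = (1 - 2*w)*exp(-2*w)/6 + C

Recognize the product-rule pattern: f = u'v + uv' with u = 1/6 - w/3, v = exp(-2*w), so integration by parts undoes it.
Check: d/dw[(1 - 2*w)*exp(-2*w)/6] = (2*w - 2)*exp(-2*w)/3, which equals f(w).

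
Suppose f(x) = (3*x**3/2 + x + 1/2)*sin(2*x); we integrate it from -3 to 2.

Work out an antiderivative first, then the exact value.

Antiderivative: F(x) = -(12*x**3*cos(2*x) - 18*x**2*sin(2*x) - 10*x*cos(2*x) + 5*sin(2*x) + 4*cos(2*x))/16; value = -145*cos(6)/8 + 67*sin(4)/16 + 157*sin(6)/16 - 5*cos(4)

Check any antiderivative F(x) by computing F'(x) and comparing it with f(x).
F(x) = -(12*x**3*cos(2*x) - 18*x**2*sin(2*x) - 10*x*cos(2*x) + 5*sin(2*x) + 4*cos(2*x))/16 is an antiderivative of f.
Check: d/dx[-(12*x**3*cos(2*x) - 18*x**2*sin(2*x) - 10*x*cos(2*x) + 5*sin(2*x) + 4*cos(2*x))/16] = 3*x**3*sin(2*x)/2 + x*sin(2*x) + sin(2*x)/2, which equals f(x).
F(2) = 67*sin(4)/16 - 5*cos(4); F(-3) = -157*sin(6)/16 + 145*cos(6)/8.
Integral = F(2) - F(-3) = -145*cos(6)/8 + 67*sin(4)/16 + 157*sin(6)/16 - 5*cos(4).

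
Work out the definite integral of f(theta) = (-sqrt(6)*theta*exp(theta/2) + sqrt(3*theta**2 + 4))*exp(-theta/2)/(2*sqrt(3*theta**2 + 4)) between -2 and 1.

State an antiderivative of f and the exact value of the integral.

Antiderivative: F(theta) = -(sqrt(6)*sqrt(3*theta**2 + 4)*exp(theta/2) + 6)*exp(-theta/2)/6; value = -sqrt(42)/6 - exp(-1/2) + 2*sqrt(6)/3 + exp(1)

Recover f(theta) by differentiating a candidate F(theta); any mismatch rules it out.
F(theta) = -(sqrt(6)*sqrt(3*theta**2 + 4)*exp(theta/2) + 6)*exp(-theta/2)/6 is an antiderivative of f.
Check: d/dtheta[-(sqrt(6)*sqrt(3*theta**2 + 4)*exp(theta/2) + 6)*exp(-theta/2)/6] = (-sqrt(6)*theta*exp(theta/2) + sqrt(3*theta**2 + 4))*exp(-theta/2)/(2*sqrt(3*theta**2 + 4)) = f(theta).
F(1) = -sqrt(42)/6 - exp(-1/2); F(-2) = -exp(1) - 2*sqrt(6)/3.
Integral = F(1) - F(-2) = -sqrt(42)/6 - exp(-1/2) + 2*sqrt(6)/3 + exp(1).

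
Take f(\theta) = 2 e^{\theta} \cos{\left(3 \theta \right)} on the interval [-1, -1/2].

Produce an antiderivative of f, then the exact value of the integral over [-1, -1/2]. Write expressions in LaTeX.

Antiderivative: F(\theta) = \frac{\left(3 \sin{\left(3 \theta \right)} + \cos{\left(3 \theta \right)}\right) e^{\theta}}{5}; value = - \frac{3 \sin{\left(\frac{3}{2} \right)}}{5 e^{\frac{1}{2}}} + \frac{\cos{\left(\frac{3}{2} \right)}}{5 e^{\frac{1}{2}}} + \frac{3 \sin{\left(3 \right)}}{5 e} - \frac{\cos{\left(3 \right)}}{5 e}

A first test for any F(\theta): its \theta-derivative must equal f(\theta) identically.
F(\theta) = \frac{\left(3 \sin{\left(3 \theta \right)} + \cos{\left(3 \theta \right)}\right) e^{\theta}}{5} is an antiderivative of f.
Check: d/d\theta[\frac{\left(3 \sin{\left(3 \theta \right)} + \cos{\left(3 \theta \right)}\right) e^{\theta}}{5}] = 2 e^{\theta} \cos{\left(3 \theta \right)} = f(\theta).
F(-1/2) = - \frac{3 \sin{\left(\frac{3}{2} \right)}}{5 e^{\frac{1}{2}}} + \frac{\cos{\left(\frac{3}{2} \right)}}{5 e^{\frac{1}{2}}}; F(-1) = \frac{\cos{\left(3 \right)}}{5 e} - \frac{3 \sin{\left(3 \right)}}{5 e}.
Integral = F(-1/2) - F(-1) = - \frac{3 \sin{\left(\frac{3}{2} \right)}}{5 e^{\frac{1}{2}}} + \frac{\cos{\left(\frac{3}{2} \right)}}{5 e^{\frac{1}{2}}} + \frac{3 \sin{\left(3 \right)}}{5 e} - \frac{\cos{\left(3 \right)}}{5 e}.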